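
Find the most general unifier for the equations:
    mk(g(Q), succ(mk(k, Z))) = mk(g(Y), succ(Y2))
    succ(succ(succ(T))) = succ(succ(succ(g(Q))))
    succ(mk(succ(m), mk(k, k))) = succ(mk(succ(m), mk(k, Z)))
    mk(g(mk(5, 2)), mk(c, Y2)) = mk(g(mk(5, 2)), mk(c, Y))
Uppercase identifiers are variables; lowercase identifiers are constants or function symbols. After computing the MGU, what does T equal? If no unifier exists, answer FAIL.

Decompose mk/2: g(Q) = g(Y),  succ(mk(k, Z)) = succ(Y2).
Decompose g/1: Q = Y.
Bind Q := Y; substituting into the one remaining equation that mentions Q gives: succ(succ(succ(T))) = succ(succ(succ(g(Y)))).
Decompose succ/1: mk(k, Z) = Y2.
Bind Y2 := mk(k, Z); substituting into the one remaining equation that mentions Y2 gives: mk(g(mk(5, 2)), mk(c, mk(k, Z))) = mk(g(mk(5, 2)), mk(c, Y)).
Decompose succ/1: succ(succ(T)) = succ(succ(g(Y))).
Decompose succ/1: succ(T) = succ(g(Y)).
Decompose succ/1: T = g(Y).
Bind T := g(Y); no other remaining equation mentions T.
Decompose succ/1: mk(succ(m), mk(k, k)) = mk(succ(m), mk(k, Z)).
Decompose mk/2: succ(m) = succ(m),  mk(k, k) = mk(k, Z).
Delete trivial equation succ(m) = succ(m).
Decompose mk/2: k = k,  k = Z.
Delete trivial equation k = k.
Bind Z := k; substituting into the remaining equation gives: mk(g(mk(5, 2)), mk(c, mk(k, k))) = mk(g(mk(5, 2)), mk(c, Y)). Substituting into the earlier binding gives Y2 := mk(k, k).
Decompose mk/2: g(mk(5, 2)) = g(mk(5, 2)),  mk(c, mk(k, k)) = mk(c, Y).
Delete trivial equation g(mk(5, 2)) = g(mk(5, 2)).
Decompose mk/2: c = c,  mk(k, k) = Y.
Delete trivial equation c = c.
Bind Y := mk(k, k). Substituting into the earlier bindings gives Q := mk(k, k), T := g(mk(k, k)).
MGU = { Q := mk(k, k), Y2 := mk(k, k), T := g(mk(k, k)), Z := k, Y := mk(k, k) }, so T := g(mk(k, k)).

g(mk(k, k))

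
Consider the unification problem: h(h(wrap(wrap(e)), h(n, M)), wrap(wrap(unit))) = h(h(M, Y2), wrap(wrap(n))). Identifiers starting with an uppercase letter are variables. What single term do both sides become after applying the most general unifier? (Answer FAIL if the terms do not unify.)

FAIL

Decompose h/2: h(wrap(wrap(e)), h(n, M)) = h(M, Y2),  wrap(wrap(unit)) = wrap(wrap(n)).
Decompose h/2: wrap(wrap(e)) = M,  h(n, M) = Y2.
Bind M := wrap(wrap(e)); substituting into the one remaining equation that mentions M gives: h(n, wrap(wrap(e))) = Y2.
Bind Y2 := h(n, wrap(wrap(e))); no other remaining equation mentions Y2.
Decompose wrap/1: wrap(unit) = wrap(n).
Decompose wrap/1: unit = n.
Clash: constants unit and n differ; no unifier exists.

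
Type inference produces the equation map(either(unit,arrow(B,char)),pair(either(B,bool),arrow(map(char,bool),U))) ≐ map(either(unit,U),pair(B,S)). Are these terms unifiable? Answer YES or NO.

NO

Decompose map/2: either(unit,arrow(B,char)) ≐ either(unit,U),  pair(either(B,bool),arrow(map(char,bool),U)) ≐ pair(B,S).
Decompose either/2: unit ≐ unit,  arrow(B,char) ≐ U.
Delete trivial equation unit ≐ unit.
Bind U := arrow(B,char); substituting into the remaining equation gives: pair(either(B,bool),arrow(map(char,bool),arrow(B,char))) ≐ pair(B,S).
Decompose pair/2: either(B,bool) ≐ B,  arrow(map(char,bool),arrow(B,char)) ≐ S.
Occurs check fails: B occurs in either(B,bool); the equation B ≐ either(B,bool) has no finite solution.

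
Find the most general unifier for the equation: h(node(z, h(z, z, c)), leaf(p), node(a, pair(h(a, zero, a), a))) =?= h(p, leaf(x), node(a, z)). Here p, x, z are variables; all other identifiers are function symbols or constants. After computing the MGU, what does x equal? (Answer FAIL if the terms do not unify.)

Decompose h/3: node(z, h(z, z, c)) =?= p,  leaf(p) =?= leaf(x),  node(a, pair(h(a, zero, a), a)) =?= node(a, z).
Bind p := node(z, h(z, z, c)); substituting into the one remaining equation that mentions p gives: leaf(node(z, h(z, z, c))) =?= leaf(x).
Decompose leaf/1: node(z, h(z, z, c)) =?= x.
Bind x := node(z, h(z, z, c)); no other remaining equation mentions x.
Decompose node/2: a =?= a,  pair(h(a, zero, a), a) =?= z.
Delete trivial equation a =?= a.
Bind z := pair(h(a, zero, a), a). Substituting into the earlier bindings gives p := node(pair(h(a, zero, a), a), h(pair(h(a, zero, a), a), pair(h(a, zero, a), a), c)), x := node(pair(h(a, zero, a), a), h(pair(h(a, zero, a), a), pair(h(a, zero, a), a), c)).
MGU = { p := node(pair(h(a, zero, a), a), h(pair(h(a, zero, a), a), pair(h(a, zero, a), a), c)), x := node(pair(h(a, zero, a), a), h(pair(h(a, zero, a), a), pair(h(a, zero, a), a), c)), z := pair(h(a, zero, a), a) }, so x := node(pair(h(a, zero, a), a), h(pair(h(a, zero, a), a), pair(h(a, zero, a), a), c)).

node(pair(h(a, zero, a), a), h(pair(h(a, zero, a), a), pair(h(a, zero, a), a), c))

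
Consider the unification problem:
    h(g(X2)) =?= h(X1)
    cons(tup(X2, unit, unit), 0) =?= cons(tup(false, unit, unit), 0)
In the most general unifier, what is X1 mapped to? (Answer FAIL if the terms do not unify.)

Decompose h/1: g(X2) =?= X1.
Bind X1 := g(X2); no other remaining equation mentions X1.
Decompose cons/2: tup(X2, unit, unit) =?= tup(false, unit, unit),  0 =?= 0.
Decompose tup/3: X2 =?= false,  unit =?= unit,  unit =?= unit.
Bind X2 := false; no other remaining equation mentions X2. Substituting into the earlier binding gives X1 := g(false).
Delete trivial equation unit =?= unit.
Delete trivial equation unit =?= unit.
Delete trivial equation 0 =?= 0.
MGU = { X1 ↦ g(false), X2 ↦ false }, so X1 ↦ g(false).

g(false)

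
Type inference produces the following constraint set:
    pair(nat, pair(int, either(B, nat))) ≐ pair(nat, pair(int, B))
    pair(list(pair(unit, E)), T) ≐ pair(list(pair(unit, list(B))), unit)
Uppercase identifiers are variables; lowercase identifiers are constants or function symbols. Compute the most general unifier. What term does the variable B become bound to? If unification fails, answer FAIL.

FAIL

Decompose pair/2: nat ≐ nat,  pair(int, either(B, nat)) ≐ pair(int, B).
Delete trivial equation nat ≐ nat.
Decompose pair/2: int ≐ int,  either(B, nat) ≐ B.
Delete trivial equation int ≐ int.
Occurs check fails: B occurs in either(B, nat); the equation B ≐ either(B, nat) has no finite solution.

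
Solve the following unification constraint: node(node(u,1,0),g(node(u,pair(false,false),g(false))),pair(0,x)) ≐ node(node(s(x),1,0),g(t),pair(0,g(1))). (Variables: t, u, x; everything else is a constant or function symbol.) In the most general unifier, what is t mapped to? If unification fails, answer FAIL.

node(s(g(1)),pair(false,false),g(false))

Decompose node/3: node(u,1,0) ≐ node(s(x),1,0),  g(node(u,pair(false,false),g(false))) ≐ g(t),  pair(0,x) ≐ pair(0,g(1)).
Decompose node/3: u ≐ s(x),  1 ≐ 1,  0 ≐ 0.
Bind u := s(x); substituting into the one remaining equation that mentions u gives: g(node(s(x),pair(false,false),g(false))) ≐ g(t).
Delete trivial equation 1 ≐ 1.
Delete trivial equation 0 ≐ 0.
Decompose g/1: node(s(x),pair(false,false),g(false)) ≐ t.
Bind t := node(s(x),pair(false,false),g(false)); no other remaining equation mentions t.
Decompose pair/2: 0 ≐ 0,  x ≐ g(1).
Delete trivial equation 0 ≐ 0.
Bind x := g(1). Substituting into the earlier bindings gives u := s(g(1)), t := node(s(g(1)),pair(false,false),g(false)).
MGU = { u -> s(g(1)), t -> node(s(g(1)),pair(false,false),g(false)), x -> g(1) }, so t -> node(s(g(1)),pair(false,false),g(false)).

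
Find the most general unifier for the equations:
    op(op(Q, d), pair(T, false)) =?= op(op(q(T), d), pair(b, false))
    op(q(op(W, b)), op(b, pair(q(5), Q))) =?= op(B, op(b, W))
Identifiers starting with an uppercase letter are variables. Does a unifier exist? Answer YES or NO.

YES

Decompose op/2: op(Q, d) =?= op(q(T), d),  pair(T, false) =?= pair(b, false).
Decompose op/2: Q =?= q(T),  d =?= d.
Bind Q := q(T); substituting into the one remaining equation that mentions Q gives: op(q(op(W, b)), op(b, pair(q(5), q(T)))) =?= op(B, op(b, W)).
Delete trivial equation d =?= d.
Decompose pair/2: T =?= b,  false =?= false.
Bind T := b; substituting into the one remaining equation that mentions T gives: op(q(op(W, b)), op(b, pair(q(5), q(b)))) =?= op(B, op(b, W)). Substituting into the earlier binding gives Q := q(b).
Delete trivial equation false =?= false.
Decompose op/2: q(op(W, b)) =?= B,  op(b, pair(q(5), q(b))) =?= op(b, W).
Bind B := q(op(W, b)); no other remaining equation mentions B.
Decompose op/2: b =?= b,  pair(q(5), q(b)) =?= W.
Delete trivial equation b =?= b.
Bind W := pair(q(5), q(b)). Substituting into the earlier binding gives B := q(op(pair(q(5), q(b)), b)).
No equations remain and no clash or occurs-check failure arose, so a unifier exists.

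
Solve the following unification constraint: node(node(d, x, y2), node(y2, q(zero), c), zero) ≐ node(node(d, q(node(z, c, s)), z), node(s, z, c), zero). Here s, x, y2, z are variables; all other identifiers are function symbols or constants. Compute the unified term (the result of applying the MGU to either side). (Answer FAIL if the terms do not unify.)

node(node(d, q(node(q(zero), c, q(zero))), q(zero)), node(q(zero), q(zero), c), zero)

Decompose node/3: node(d, x, y2) ≐ node(d, q(node(z, c, s)), z),  node(y2, q(zero), c) ≐ node(s, z, c),  zero ≐ zero.
Decompose node/3: d ≐ d,  x ≐ q(node(z, c, s)),  y2 ≐ z.
Delete trivial equation d ≐ d.
Bind x := q(node(z, c, s)); no other remaining equation mentions x.
Bind y2 := z; substituting into the one remaining equation that mentions y2 gives: node(z, q(zero), c) ≐ node(s, z, c).
Decompose node/3: z ≐ s,  q(zero) ≐ z,  c ≐ c.
Bind z := s; substituting into the one remaining equation that mentions z gives: q(zero) ≐ s. Substituting into the earlier bindings gives x := q(node(s, c, s)), y2 := s.
Bind s := q(zero); no other remaining equation mentions s. Substituting into the earlier bindings gives x := q(node(q(zero), c, q(zero))), y2 := q(zero), z := q(zero).
Delete trivial equation c ≐ c.
Delete trivial equation zero ≐ zero.
Applying the MGU to either side gives node(node(d, q(node(q(zero), c, q(zero))), q(zero)), node(q(zero), q(zero), c), zero).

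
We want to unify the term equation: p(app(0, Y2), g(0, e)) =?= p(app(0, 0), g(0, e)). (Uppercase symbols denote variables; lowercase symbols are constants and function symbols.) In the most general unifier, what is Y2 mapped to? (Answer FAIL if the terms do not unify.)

Decompose p/2: app(0, Y2) =?= app(0, 0),  g(0, e) =?= g(0, e).
Decompose app/2: 0 =?= 0,  Y2 =?= 0.
Delete trivial equation 0 =?= 0.
Bind Y2 := 0; no other remaining equation mentions Y2.
Delete trivial equation g(0, e) =?= g(0, e).
MGU = { Y2 ↦ 0 }, so Y2 ↦ 0.

0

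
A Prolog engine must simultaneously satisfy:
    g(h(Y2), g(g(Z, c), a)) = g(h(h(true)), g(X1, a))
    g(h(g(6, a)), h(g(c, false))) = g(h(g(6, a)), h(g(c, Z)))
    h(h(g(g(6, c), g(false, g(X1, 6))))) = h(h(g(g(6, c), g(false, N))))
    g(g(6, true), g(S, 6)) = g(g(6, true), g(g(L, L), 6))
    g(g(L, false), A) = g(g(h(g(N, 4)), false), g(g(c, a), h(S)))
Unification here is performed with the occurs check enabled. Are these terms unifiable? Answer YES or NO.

YES

Decompose g/2: h(Y2) = h(h(true)),  g(g(Z, c), a) = g(X1, a).
Decompose h/1: Y2 = h(true).
Bind Y2 := h(true); no other remaining equation mentions Y2.
Decompose g/2: g(Z, c) = X1,  a = a.
Bind X1 := g(Z, c); substituting into the one remaining equation that mentions X1 gives: h(h(g(g(6, c), g(false, g(g(Z, c), 6))))) = h(h(g(g(6, c), g(false, N)))).
Delete trivial equation a = a.
Decompose g/2: h(g(6, a)) = h(g(6, a)),  h(g(c, false)) = h(g(c, Z)).
Delete trivial equation h(g(6, a)) = h(g(6, a)).
Decompose h/1: g(c, false) = g(c, Z).
Decompose g/2: c = c,  false = Z.
Delete trivial equation c = c.
Bind Z := false; substituting into the one remaining equation that mentions Z gives: h(h(g(g(6, c), g(false, g(g(false, c), 6))))) = h(h(g(g(6, c), g(false, N)))). Substituting into the earlier binding gives X1 := g(false, c).
Decompose h/1: h(g(g(6, c), g(false, g(g(false, c), 6)))) = h(g(g(6, c), g(false, N))).
Decompose h/1: g(g(6, c), g(false, g(g(false, c), 6))) = g(g(6, c), g(false, N)).
Decompose g/2: g(6, c) = g(6, c),  g(false, g(g(false, c), 6)) = g(false, N).
Delete trivial equation g(6, c) = g(6, c).
Decompose g/2: false = false,  g(g(false, c), 6) = N.
Delete trivial equation false = false.
Bind N := g(g(false, c), 6); substituting into the one remaining equation that mentions N gives: g(g(L, false), A) = g(g(h(g(g(g(false, c), 6), 4)), false), g(g(c, a), h(S))).
Decompose g/2: g(6, true) = g(6, true),  g(S, 6) = g(g(L, L), 6).
Delete trivial equation g(6, true) = g(6, true).
Decompose g/2: S = g(L, L),  6 = 6.
Bind S := g(L, L); substituting into the one remaining equation that mentions S gives: g(g(L, false), A) = g(g(h(g(g(g(false, c), 6), 4)), false), g(g(c, a), h(g(L, L)))).
Delete trivial equation 6 = 6.
Decompose g/2: g(L, false) = g(h(g(g(g(false, c), 6), 4)), false),  A = g(g(c, a), h(g(L, L))).
Decompose g/2: L = h(g(g(g(false, c), 6), 4)),  false = false.
Bind L := h(g(g(g(false, c), 6), 4)); substituting into the one remaining equation that mentions L gives: A = g(g(c, a), h(g(h(g(g(g(false, c), 6), 4)), h(g(g(g(false, c), 6), 4))))). Substituting into the earlier binding gives S := g(h(g(g(g(false, c), 6), 4)), h(g(g(g(false, c), 6), 4))).
Delete trivial equation false = false.
Bind A := g(g(c, a), h(g(h(g(g(g(false, c), 6), 4)), h(g(g(g(false, c), 6), 4))))).
No equations remain and no clash or occurs-check failure arose, so a unifier exists.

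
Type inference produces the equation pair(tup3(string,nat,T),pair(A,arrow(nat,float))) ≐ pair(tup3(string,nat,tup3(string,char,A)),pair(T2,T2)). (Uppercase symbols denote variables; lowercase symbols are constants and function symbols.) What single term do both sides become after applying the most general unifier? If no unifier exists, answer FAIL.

Decompose pair/2: tup3(string,nat,T) ≐ tup3(string,nat,tup3(string,char,A)),  pair(A,arrow(nat,float)) ≐ pair(T2,T2).
Decompose tup3/3: string ≐ string,  nat ≐ nat,  T ≐ tup3(string,char,A).
Delete trivial equation string ≐ string.
Delete trivial equation nat ≐ nat.
Bind T := tup3(string,char,A); no other remaining equation mentions T.
Decompose pair/2: A ≐ T2,  arrow(nat,float) ≐ T2.
Bind A := T2; no other remaining equation mentions A. Substituting into the earlier binding gives T := tup3(string,char,T2).
Bind T2 := arrow(nat,float). Substituting into the earlier bindings gives T := tup3(string,char,arrow(nat,float)), A := arrow(nat,float).
Applying the MGU to either side gives pair(tup3(string,nat,tup3(string,char,arrow(nat,float))),pair(arrow(nat,float),arrow(nat,float))).

pair(tup3(string,nat,tup3(string,char,arrow(nat,float))),pair(arrow(nat,float),arrow(nat,float)))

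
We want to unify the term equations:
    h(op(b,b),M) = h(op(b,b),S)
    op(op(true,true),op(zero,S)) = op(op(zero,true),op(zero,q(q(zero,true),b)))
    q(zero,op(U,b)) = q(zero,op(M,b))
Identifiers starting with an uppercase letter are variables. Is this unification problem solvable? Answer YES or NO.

NO

Decompose h/2: op(b,b) = op(b,b),  M = S.
Delete trivial equation op(b,b) = op(b,b).
Bind M := S; substituting into the one remaining equation that mentions M gives: q(zero,op(U,b)) = q(zero,op(S,b)).
Decompose op/2: op(true,true) = op(zero,true),  op(zero,S) = op(zero,q(q(zero,true),b)).
Decompose op/2: true = zero,  true = true.
Clash: constants true and zero differ; no unifier exists.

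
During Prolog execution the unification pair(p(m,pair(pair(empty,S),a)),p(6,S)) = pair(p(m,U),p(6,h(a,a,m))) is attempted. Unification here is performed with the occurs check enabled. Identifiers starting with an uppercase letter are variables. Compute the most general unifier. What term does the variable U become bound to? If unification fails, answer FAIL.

Decompose pair/2: p(m,pair(pair(empty,S),a)) = p(m,U),  p(6,S) = p(6,h(a,a,m)).
Decompose p/2: m = m,  pair(pair(empty,S),a) = U.
Delete trivial equation m = m.
Bind U := pair(pair(empty,S),a); no other remaining equation mentions U.
Decompose p/2: 6 = 6,  S = h(a,a,m).
Delete trivial equation 6 = 6.
Bind S := h(a,a,m). Substituting into the earlier binding gives U := pair(pair(empty,h(a,a,m)),a).
MGU = { U ↦ pair(pair(empty,h(a,a,m)),a), S ↦ h(a,a,m) }, so U ↦ pair(pair(empty,h(a,a,m)),a).

pair(pair(empty,h(a,a,m)),a)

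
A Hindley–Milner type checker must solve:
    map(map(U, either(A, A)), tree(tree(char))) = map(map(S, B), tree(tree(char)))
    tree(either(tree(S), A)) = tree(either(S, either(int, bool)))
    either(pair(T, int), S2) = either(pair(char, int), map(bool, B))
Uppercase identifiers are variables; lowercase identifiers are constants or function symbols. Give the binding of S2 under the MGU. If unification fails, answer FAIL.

FAIL

Decompose map/2: map(U, either(A, A)) = map(S, B),  tree(tree(char)) = tree(tree(char)).
Decompose map/2: U = S,  either(A, A) = B.
Bind U := S; no other remaining equation mentions U.
Bind B := either(A, A); substituting into the one remaining equation that mentions B gives: either(pair(T, int), S2) = either(pair(char, int), map(bool, either(A, A))).
Delete trivial equation tree(tree(char)) = tree(tree(char)).
Decompose tree/1: either(tree(S), A) = either(S, either(int, bool)).
Decompose either/2: tree(S) = S,  A = either(int, bool).
Occurs check fails: S occurs in tree(S); the equation S = tree(S) has no finite solution.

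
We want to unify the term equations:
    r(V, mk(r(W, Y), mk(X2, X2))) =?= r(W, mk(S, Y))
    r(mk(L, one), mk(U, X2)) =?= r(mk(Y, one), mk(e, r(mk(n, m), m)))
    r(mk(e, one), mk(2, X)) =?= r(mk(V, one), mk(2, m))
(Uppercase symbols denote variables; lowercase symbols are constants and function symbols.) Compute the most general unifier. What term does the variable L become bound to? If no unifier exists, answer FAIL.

mk(r(mk(n, m), m), r(mk(n, m), m))

Decompose r/2: V =?= W,  mk(r(W, Y), mk(X2, X2)) =?= mk(S, Y).
Bind V := W; substituting into the one remaining equation that mentions V gives: r(mk(e, one), mk(2, X)) =?= r(mk(W, one), mk(2, m)).
Decompose mk/2: r(W, Y) =?= S,  mk(X2, X2) =?= Y.
Bind S := r(W, Y); no other remaining equation mentions S.
Bind Y := mk(X2, X2); substituting into the one remaining equation that mentions Y gives: r(mk(L, one), mk(U, X2)) =?= r(mk(mk(X2, X2), one), mk(e, r(mk(n, m), m))). Substituting into the earlier binding gives S := r(W, mk(X2, X2)).
Decompose r/2: mk(L, one) =?= mk(mk(X2, X2), one),  mk(U, X2) =?= mk(e, r(mk(n, m), m)).
Decompose mk/2: L =?= mk(X2, X2),  one =?= one.
Bind L := mk(X2, X2); no other remaining equation mentions L.
Delete trivial equation one =?= one.
Decompose mk/2: U =?= e,  X2 =?= r(mk(n, m), m).
Bind U := e; no other remaining equation mentions U.
Bind X2 := r(mk(n, m), m); no other remaining equation mentions X2. Substituting into the earlier bindings gives S := r(W, mk(r(mk(n, m), m), r(mk(n, m), m))), Y := mk(r(mk(n, m), m), r(mk(n, m), m)), L := mk(r(mk(n, m), m), r(mk(n, m), m)).
Decompose r/2: mk(e, one) =?= mk(W, one),  mk(2, X) =?= mk(2, m).
Decompose mk/2: e =?= W,  one =?= one.
Bind W := e; no other remaining equation mentions W. Substituting into the earlier bindings gives V := e, S := r(e, mk(r(mk(n, m), m), r(mk(n, m), m))).
Delete trivial equation one =?= one.
Decompose mk/2: 2 =?= 2,  X =?= m.
Delete trivial equation 2 =?= 2.
Bind X := m.
MGU = { V ↦ e, S ↦ r(e, mk(r(mk(n, m), m), r(mk(n, m), m))), Y ↦ mk(r(mk(n, m), m), r(mk(n, m), m)), L ↦ mk(r(mk(n, m), m), r(mk(n, m), m)), U ↦ e, X2 ↦ r(mk(n, m), m), W ↦ e, X ↦ m }, so L ↦ mk(r(mk(n, m), m), r(mk(n, m), m)).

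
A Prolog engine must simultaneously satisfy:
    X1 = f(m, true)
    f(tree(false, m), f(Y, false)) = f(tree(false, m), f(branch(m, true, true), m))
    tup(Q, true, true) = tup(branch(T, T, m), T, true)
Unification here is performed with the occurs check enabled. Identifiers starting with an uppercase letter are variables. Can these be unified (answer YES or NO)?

NO

Bind X1 := f(m, true); no other remaining equation mentions X1.
Decompose f/2: tree(false, m) = tree(false, m),  f(Y, false) = f(branch(m, true, true), m).
Delete trivial equation tree(false, m) = tree(false, m).
Decompose f/2: Y = branch(m, true, true),  false = m.
Bind Y := branch(m, true, true); no other remaining equation mentions Y.
Clash: constants false and m differ; no unifier exists.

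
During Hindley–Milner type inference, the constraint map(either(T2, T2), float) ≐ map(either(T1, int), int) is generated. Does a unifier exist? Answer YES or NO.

NO

Decompose map/2: either(T2, T2) ≐ either(T1, int),  float ≐ int.
Decompose either/2: T2 ≐ T1,  T2 ≐ int.
Bind T2 := T1; substituting into the one remaining equation that mentions T2 gives: T1 ≐ int.
Bind T1 := int; no other remaining equation mentions T1. Substituting into the earlier binding gives T2 := int.
Clash: constants float and int differ; no unifier exists.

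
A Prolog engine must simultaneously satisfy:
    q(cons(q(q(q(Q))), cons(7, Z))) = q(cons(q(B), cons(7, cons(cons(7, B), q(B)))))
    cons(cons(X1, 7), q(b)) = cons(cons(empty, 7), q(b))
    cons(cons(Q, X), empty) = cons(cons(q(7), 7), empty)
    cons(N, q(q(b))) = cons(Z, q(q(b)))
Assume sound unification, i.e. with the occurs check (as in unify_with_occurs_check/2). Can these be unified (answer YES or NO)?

Decompose q/1: cons(q(q(q(Q))), cons(7, Z)) = cons(q(B), cons(7, cons(cons(7, B), q(B)))).
Decompose cons/2: q(q(q(Q))) = q(B),  cons(7, Z) = cons(7, cons(cons(7, B), q(B))).
Decompose q/1: q(q(Q)) = B.
Bind B := q(q(Q)); substituting into the one remaining equation that mentions B gives: cons(7, Z) = cons(7, cons(cons(7, q(q(Q))), q(q(q(Q))))).
Decompose cons/2: 7 = 7,  Z = cons(cons(7, q(q(Q))), q(q(q(Q)))).
Delete trivial equation 7 = 7.
Bind Z := cons(cons(7, q(q(Q))), q(q(q(Q)))); substituting into the one remaining equation that mentions Z gives: cons(N, q(q(b))) = cons(cons(cons(7, q(q(Q))), q(q(q(Q)))), q(q(b))).
Decompose cons/2: cons(X1, 7) = cons(empty, 7),  q(b) = q(b).
Decompose cons/2: X1 = empty,  7 = 7.
Bind X1 := empty; no other remaining equation mentions X1.
Delete trivial equation 7 = 7.
Delete trivial equation q(b) = q(b).
Decompose cons/2: cons(Q, X) = cons(q(7), 7),  empty = empty.
Decompose cons/2: Q = q(7),  X = 7.
Bind Q := q(7); substituting into the one remaining equation that mentions Q gives: cons(N, q(q(b))) = cons(cons(cons(7, q(q(q(7)))), q(q(q(q(7))))), q(q(b))). Substituting into the earlier bindings gives B := q(q(q(7))), Z := cons(cons(7, q(q(q(7)))), q(q(q(q(7))))).
Bind X := 7; no other remaining equation mentions X.
Delete trivial equation empty = empty.
Decompose cons/2: N = cons(cons(7, q(q(q(7)))), q(q(q(q(7))))),  q(q(b)) = q(q(b)).
Bind N := cons(cons(7, q(q(q(7)))), q(q(q(q(7))))); no other remaining equation mentions N.
Delete trivial equation q(q(b)) = q(q(b)).
No equations remain and no clash or occurs-check failure arose, so a unifier exists.

YES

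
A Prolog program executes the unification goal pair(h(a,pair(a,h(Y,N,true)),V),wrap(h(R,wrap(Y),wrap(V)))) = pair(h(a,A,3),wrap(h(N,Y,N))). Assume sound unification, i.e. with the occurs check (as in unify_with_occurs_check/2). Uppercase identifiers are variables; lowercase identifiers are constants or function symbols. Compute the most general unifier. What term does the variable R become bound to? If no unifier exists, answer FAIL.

FAIL

Decompose pair/2: h(a,pair(a,h(Y,N,true)),V) = h(a,A,3),  wrap(h(R,wrap(Y),wrap(V))) = wrap(h(N,Y,N)).
Decompose h/3: a = a,  pair(a,h(Y,N,true)) = A,  V = 3.
Delete trivial equation a = a.
Bind A := pair(a,h(Y,N,true)); no other remaining equation mentions A.
Bind V := 3; substituting into the remaining equation gives: wrap(h(R,wrap(Y),wrap(3))) = wrap(h(N,Y,N)).
Decompose wrap/1: h(R,wrap(Y),wrap(3)) = h(N,Y,N).
Decompose h/3: R = N,  wrap(Y) = Y,  wrap(3) = N.
Bind R := N; no other remaining equation mentions R.
Occurs check fails: Y occurs in wrap(Y); the equation Y = wrap(Y) has no finite solution.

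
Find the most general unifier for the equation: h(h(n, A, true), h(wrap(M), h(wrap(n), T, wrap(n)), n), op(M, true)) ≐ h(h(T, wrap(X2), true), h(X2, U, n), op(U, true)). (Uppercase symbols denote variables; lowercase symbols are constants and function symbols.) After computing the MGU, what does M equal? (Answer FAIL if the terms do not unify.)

Decompose h/3: h(n, A, true) ≐ h(T, wrap(X2), true),  h(wrap(M), h(wrap(n), T, wrap(n)), n) ≐ h(X2, U, n),  op(M, true) ≐ op(U, true).
Decompose h/3: n ≐ T,  A ≐ wrap(X2),  true ≐ true.
Bind T := n; substituting into the one remaining equation that mentions T gives: h(wrap(M), h(wrap(n), n, wrap(n)), n) ≐ h(X2, U, n).
Bind A := wrap(X2); no other remaining equation mentions A.
Delete trivial equation true ≐ true.
Decompose h/3: wrap(M) ≐ X2,  h(wrap(n), n, wrap(n)) ≐ U,  n ≐ n.
Bind X2 := wrap(M); no other remaining equation mentions X2. Substituting into the earlier binding gives A := wrap(wrap(M)).
Bind U := h(wrap(n), n, wrap(n)); substituting into the one remaining equation that mentions U gives: op(M, true) ≐ op(h(wrap(n), n, wrap(n)), true).
Delete trivial equation n ≐ n.
Decompose op/2: M ≐ h(wrap(n), n, wrap(n)),  true ≐ true.
Bind M := h(wrap(n), n, wrap(n)); no other remaining equation mentions M. Substituting into the earlier bindings gives A := wrap(wrap(h(wrap(n), n, wrap(n)))), X2 := wrap(h(wrap(n), n, wrap(n))).
Delete trivial equation true ≐ true.
MGU = { T -> n, A -> wrap(wrap(h(wrap(n), n, wrap(n)))), X2 -> wrap(h(wrap(n), n, wrap(n))), U -> h(wrap(n), n, wrap(n)), M -> h(wrap(n), n, wrap(n)) }, so M -> h(wrap(n), n, wrap(n)).

h(wrap(n), n, wrap(n))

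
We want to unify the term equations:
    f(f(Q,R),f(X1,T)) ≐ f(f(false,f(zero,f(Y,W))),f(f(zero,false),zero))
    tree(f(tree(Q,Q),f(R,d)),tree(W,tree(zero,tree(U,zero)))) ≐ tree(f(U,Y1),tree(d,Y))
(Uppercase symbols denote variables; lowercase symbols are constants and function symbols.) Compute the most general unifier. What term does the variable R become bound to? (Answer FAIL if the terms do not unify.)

f(zero,f(tree(zero,tree(tree(false,false),zero)),d))

Decompose f/2: f(Q,R) ≐ f(false,f(zero,f(Y,W))),  f(X1,T) ≐ f(f(zero,false),zero).
Decompose f/2: Q ≐ false,  R ≐ f(zero,f(Y,W)).
Bind Q := false; substituting into the one remaining equation that mentions Q gives: tree(f(tree(false,false),f(R,d)),tree(W,tree(zero,tree(U,zero)))) ≐ tree(f(U,Y1),tree(d,Y)).
Bind R := f(zero,f(Y,W)); substituting into the one remaining equation that mentions R gives: tree(f(tree(false,false),f(f(zero,f(Y,W)),d)),tree(W,tree(zero,tree(U,zero)))) ≐ tree(f(U,Y1),tree(d,Y)).
Decompose f/2: X1 ≐ f(zero,false),  T ≐ zero.
Bind X1 := f(zero,false); no other remaining equation mentions X1.
Bind T := zero; no other remaining equation mentions T.
Decompose tree/2: f(tree(false,false),f(f(zero,f(Y,W)),d)) ≐ f(U,Y1),  tree(W,tree(zero,tree(U,zero))) ≐ tree(d,Y).
Decompose f/2: tree(false,false) ≐ U,  f(f(zero,f(Y,W)),d) ≐ Y1.
Bind U := tree(false,false); substituting into the one remaining equation that mentions U gives: tree(W,tree(zero,tree(tree(false,false),zero))) ≐ tree(d,Y).
Bind Y1 := f(f(zero,f(Y,W)),d); no other remaining equation mentions Y1.
Decompose tree/2: W ≐ d,  tree(zero,tree(tree(false,false),zero)) ≐ Y.
Bind W := d; no other remaining equation mentions W. Substituting into the earlier bindings gives R := f(zero,f(Y,d)), Y1 := f(f(zero,f(Y,d)),d).
Bind Y := tree(zero,tree(tree(false,false),zero)). Substituting into the earlier bindings gives R := f(zero,f(tree(zero,tree(tree(false,false),zero)),d)), Y1 := f(f(zero,f(tree(zero,tree(tree(false,false),zero)),d)),d).
MGU = { Q ↦ false, R ↦ f(zero,f(tree(zero,tree(tree(false,false),zero)),d)), X1 ↦ f(zero,false), T ↦ zero, U ↦ tree(false,false), Y1 ↦ f(f(zero,f(tree(zero,tree(tree(false,false),zero)),d)),d), W ↦ d, Y ↦ tree(zero,tree(tree(false,false),zero)) }, so R ↦ f(zero,f(tree(zero,tree(tree(false,false),zero)),d)).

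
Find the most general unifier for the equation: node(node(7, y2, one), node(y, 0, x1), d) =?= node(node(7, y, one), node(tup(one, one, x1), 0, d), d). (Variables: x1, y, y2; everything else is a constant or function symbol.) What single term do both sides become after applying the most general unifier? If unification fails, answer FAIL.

Decompose node/3: node(7, y2, one) =?= node(7, y, one),  node(y, 0, x1) =?= node(tup(one, one, x1), 0, d),  d =?= d.
Decompose node/3: 7 =?= 7,  y2 =?= y,  one =?= one.
Delete trivial equation 7 =?= 7.
Bind y2 := y; no other remaining equation mentions y2.
Delete trivial equation one =?= one.
Decompose node/3: y =?= tup(one, one, x1),  0 =?= 0,  x1 =?= d.
Bind y := tup(one, one, x1); no other remaining equation mentions y. Substituting into the earlier binding gives y2 := tup(one, one, x1).
Delete trivial equation 0 =?= 0.
Bind x1 := d; no other remaining equation mentions x1. Substituting into the earlier bindings gives y2 := tup(one, one, d), y := tup(one, one, d).
Delete trivial equation d =?= d.
Applying the MGU to either side gives node(node(7, tup(one, one, d), one), node(tup(one, one, d), 0, d), d).

node(node(7, tup(one, one, d), one), node(tup(one, one, d), 0, d), d)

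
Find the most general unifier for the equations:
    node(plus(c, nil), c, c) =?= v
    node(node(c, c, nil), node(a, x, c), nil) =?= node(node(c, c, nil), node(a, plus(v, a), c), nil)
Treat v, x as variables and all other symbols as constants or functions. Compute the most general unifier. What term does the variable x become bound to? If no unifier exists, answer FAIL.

Bind v := node(plus(c, nil), c, c); substituting into the remaining equation gives: node(node(c, c, nil), node(a, x, c), nil) =?= node(node(c, c, nil), node(a, plus(node(plus(c, nil), c, c), a), c), nil).
Decompose node/3: node(c, c, nil) =?= node(c, c, nil),  node(a, x, c) =?= node(a, plus(node(plus(c, nil), c, c), a), c),  nil =?= nil.
Delete trivial equation node(c, c, nil) =?= node(c, c, nil).
Decompose node/3: a =?= a,  x =?= plus(node(plus(c, nil), c, c), a),  c =?= c.
Delete trivial equation a =?= a.
Bind x := plus(node(plus(c, nil), c, c), a); no other remaining equation mentions x.
Delete trivial equation c =?= c.
Delete trivial equation nil =?= nil.
MGU = { v := node(plus(c, nil), c, c), x := plus(node(plus(c, nil), c, c), a) }, so x := plus(node(plus(c, nil), c, c), a).

plus(node(plus(c, nil), c, c), a)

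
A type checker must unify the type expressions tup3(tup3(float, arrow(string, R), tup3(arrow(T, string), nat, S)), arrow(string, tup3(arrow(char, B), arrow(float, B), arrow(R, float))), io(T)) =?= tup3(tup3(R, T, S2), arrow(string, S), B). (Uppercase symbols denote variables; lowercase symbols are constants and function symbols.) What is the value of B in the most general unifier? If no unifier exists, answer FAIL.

Decompose tup3/3: tup3(float, arrow(string, R), tup3(arrow(T, string), nat, S)) =?= tup3(R, T, S2),  arrow(string, tup3(arrow(char, B), arrow(float, B), arrow(R, float))) =?= arrow(string, S),  io(T) =?= B.
Decompose tup3/3: float =?= R,  arrow(string, R) =?= T,  tup3(arrow(T, string), nat, S) =?= S2.
Bind R := float; substituting into the 2 remaining equations that mention R gives: arrow(string, float) =?= T,  arrow(string, tup3(arrow(char, B), arrow(float, B), arrow(float, float))) =?= arrow(string, S).
Bind T := arrow(string, float); substituting into the 2 remaining equations that mention T gives: tup3(arrow(arrow(string, float), string), nat, S) =?= S2,  io(arrow(string, float)) =?= B.
Bind S2 := tup3(arrow(arrow(string, float), string), nat, S); no other remaining equation mentions S2.
Decompose arrow/2: string =?= string,  tup3(arrow(char, B), arrow(float, B), arrow(float, float)) =?= S.
Delete trivial equation string =?= string.
Bind S := tup3(arrow(char, B), arrow(float, B), arrow(float, float)); no other remaining equation mentions S. Substituting into the earlier binding gives S2 := tup3(arrow(arrow(string, float), string), nat, tup3(arrow(char, B), arrow(float, B), arrow(float, float))).
Bind B := io(arrow(string, float)). Substituting into the earlier bindings gives S2 := tup3(arrow(arrow(string, float), string), nat, tup3(arrow(char, io(arrow(string, float))), arrow(float, io(arrow(string, float))), arrow(float, float))), S := tup3(arrow(char, io(arrow(string, float))), arrow(float, io(arrow(string, float))), arrow(float, float)).
MGU = { R ↦ float, T ↦ arrow(string, float), S2 ↦ tup3(arrow(arrow(string, float), string), nat, tup3(arrow(char, io(arrow(string, float))), arrow(float, io(arrow(string, float))), arrow(float, float))), S ↦ tup3(arrow(char, io(arrow(string, float))), arrow(float, io(arrow(string, float))), arrow(float, float)), B ↦ io(arrow(string, float)) }, so B ↦ io(arrow(string, float)).

io(arrow(string, float))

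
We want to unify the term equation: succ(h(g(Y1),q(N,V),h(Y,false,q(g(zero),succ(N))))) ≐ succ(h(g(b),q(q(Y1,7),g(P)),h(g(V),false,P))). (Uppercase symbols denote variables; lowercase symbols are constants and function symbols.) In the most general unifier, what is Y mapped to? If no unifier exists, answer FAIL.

Decompose succ/1: h(g(Y1),q(N,V),h(Y,false,q(g(zero),succ(N)))) ≐ h(g(b),q(q(Y1,7),g(P)),h(g(V),false,P)).
Decompose h/3: g(Y1) ≐ g(b),  q(N,V) ≐ q(q(Y1,7),g(P)),  h(Y,false,q(g(zero),succ(N))) ≐ h(g(V),false,P).
Decompose g/1: Y1 ≐ b.
Bind Y1 := b; substituting into the one remaining equation that mentions Y1 gives: q(N,V) ≐ q(q(b,7),g(P)).
Decompose q/2: N ≐ q(b,7),  V ≐ g(P).
Bind N := q(b,7); substituting into the one remaining equation that mentions N gives: h(Y,false,q(g(zero),succ(q(b,7)))) ≐ h(g(V),false,P).
Bind V := g(P); substituting into the remaining equation gives: h(Y,false,q(g(zero),succ(q(b,7)))) ≐ h(g(g(P)),false,P).
Decompose h/3: Y ≐ g(g(P)),  false ≐ false,  q(g(zero),succ(q(b,7))) ≐ P.
Bind Y := g(g(P)); no other remaining equation mentions Y.
Delete trivial equation false ≐ false.
Bind P := q(g(zero),succ(q(b,7))). Substituting into the earlier bindings gives V := g(q(g(zero),succ(q(b,7)))), Y := g(g(q(g(zero),succ(q(b,7))))).
MGU = { Y1 := b, N := q(b,7), V := g(q(g(zero),succ(q(b,7)))), Y := g(g(q(g(zero),succ(q(b,7))))), P := q(g(zero),succ(q(b,7))) }, so Y := g(g(q(g(zero),succ(q(b,7))))).

g(g(q(g(zero),succ(q(b,7)))))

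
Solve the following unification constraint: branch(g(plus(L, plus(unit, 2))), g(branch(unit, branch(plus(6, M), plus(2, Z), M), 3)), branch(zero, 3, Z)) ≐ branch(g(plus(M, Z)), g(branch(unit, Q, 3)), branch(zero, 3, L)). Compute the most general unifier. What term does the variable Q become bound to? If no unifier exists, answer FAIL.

Decompose branch/3: g(plus(L, plus(unit, 2))) ≐ g(plus(M, Z)),  g(branch(unit, branch(plus(6, M), plus(2, Z), M), 3)) ≐ g(branch(unit, Q, 3)),  branch(zero, 3, Z) ≐ branch(zero, 3, L).
Decompose g/1: plus(L, plus(unit, 2)) ≐ plus(M, Z).
Decompose plus/2: L ≐ M,  plus(unit, 2) ≐ Z.
Bind L := M; substituting into the one remaining equation that mentions L gives: branch(zero, 3, Z) ≐ branch(zero, 3, M).
Bind Z := plus(unit, 2); substituting into the remaining equations gives: g(branch(unit, branch(plus(6, M), plus(2, plus(unit, 2)), M), 3)) ≐ g(branch(unit, Q, 3)),  branch(zero, 3, plus(unit, 2)) ≐ branch(zero, 3, M).
Decompose g/1: branch(unit, branch(plus(6, M), plus(2, plus(unit, 2)), M), 3) ≐ branch(unit, Q, 3).
Decompose branch/3: unit ≐ unit,  branch(plus(6, M), plus(2, plus(unit, 2)), M) ≐ Q,  3 ≐ 3.
Delete trivial equation unit ≐ unit.
Bind Q := branch(plus(6, M), plus(2, plus(unit, 2)), M); no other remaining equation mentions Q.
Delete trivial equation 3 ≐ 3.
Decompose branch/3: zero ≐ zero,  3 ≐ 3,  plus(unit, 2) ≐ M.
Delete trivial equation zero ≐ zero.
Delete trivial equation 3 ≐ 3.
Bind M := plus(unit, 2). Substituting into the earlier bindings gives L := plus(unit, 2), Q := branch(plus(6, plus(unit, 2)), plus(2, plus(unit, 2)), plus(unit, 2)).
MGU = { L -> plus(unit, 2), Z -> plus(unit, 2), Q -> branch(plus(6, plus(unit, 2)), plus(2, plus(unit, 2)), plus(unit, 2)), M -> plus(unit, 2) }, so Q -> branch(plus(6, plus(unit, 2)), plus(2, plus(unit, 2)), plus(unit, 2)).

branch(plus(6, plus(unit, 2)), plus(2, plus(unit, 2)), plus(unit, 2))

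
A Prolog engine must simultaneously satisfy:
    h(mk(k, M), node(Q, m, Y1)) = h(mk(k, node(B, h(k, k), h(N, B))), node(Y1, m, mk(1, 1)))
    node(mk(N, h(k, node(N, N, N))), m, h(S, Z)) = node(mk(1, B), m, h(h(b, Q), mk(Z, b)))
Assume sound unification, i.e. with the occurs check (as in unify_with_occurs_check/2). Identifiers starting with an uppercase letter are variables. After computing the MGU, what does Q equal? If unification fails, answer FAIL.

FAIL

Decompose h/2: mk(k, M) = mk(k, node(B, h(k, k), h(N, B))),  node(Q, m, Y1) = node(Y1, m, mk(1, 1)).
Decompose mk/2: k = k,  M = node(B, h(k, k), h(N, B)).
Delete trivial equation k = k.
Bind M := node(B, h(k, k), h(N, B)); no other remaining equation mentions M.
Decompose node/3: Q = Y1,  m = m,  Y1 = mk(1, 1).
Bind Q := Y1; substituting into the one remaining equation that mentions Q gives: node(mk(N, h(k, node(N, N, N))), m, h(S, Z)) = node(mk(1, B), m, h(h(b, Y1), mk(Z, b))).
Delete trivial equation m = m.
Bind Y1 := mk(1, 1); substituting into the remaining equation gives: node(mk(N, h(k, node(N, N, N))), m, h(S, Z)) = node(mk(1, B), m, h(h(b, mk(1, 1)), mk(Z, b))). Substituting into the earlier binding gives Q := mk(1, 1).
Decompose node/3: mk(N, h(k, node(N, N, N))) = mk(1, B),  m = m,  h(S, Z) = h(h(b, mk(1, 1)), mk(Z, b)).
Decompose mk/2: N = 1,  h(k, node(N, N, N)) = B.
Bind N := 1; substituting into the one remaining equation that mentions N gives: h(k, node(1, 1, 1)) = B. Substituting into the earlier binding gives M := node(B, h(k, k), h(1, B)).
Bind B := h(k, node(1, 1, 1)); no other remaining equation mentions B. Substituting into the earlier binding gives M := node(h(k, node(1, 1, 1)), h(k, k), h(1, h(k, node(1, 1, 1)))).
Delete trivial equation m = m.
Decompose h/2: S = h(b, mk(1, 1)),  Z = mk(Z, b).
Bind S := h(b, mk(1, 1)); no other remaining equation mentions S.
Occurs check fails: Z occurs in mk(Z, b); the equation Z = mk(Z, b) has no finite solution.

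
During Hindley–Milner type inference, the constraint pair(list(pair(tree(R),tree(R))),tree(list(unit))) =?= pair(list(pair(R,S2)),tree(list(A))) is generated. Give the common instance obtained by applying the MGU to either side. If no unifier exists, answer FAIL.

FAIL

Decompose pair/2: list(pair(tree(R),tree(R))) =?= list(pair(R,S2)),  tree(list(unit)) =?= tree(list(A)).
Decompose list/1: pair(tree(R),tree(R)) =?= pair(R,S2).
Decompose pair/2: tree(R) =?= R,  tree(R) =?= S2.
Occurs check fails: R occurs in tree(R); the equation R =?= tree(R) has no finite solution.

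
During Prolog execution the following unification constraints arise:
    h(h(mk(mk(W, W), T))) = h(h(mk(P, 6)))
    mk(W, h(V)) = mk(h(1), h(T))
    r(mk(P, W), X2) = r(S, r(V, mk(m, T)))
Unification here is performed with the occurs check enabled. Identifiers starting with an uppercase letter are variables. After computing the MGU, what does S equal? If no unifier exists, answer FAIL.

mk(mk(h(1), h(1)), h(1))

Decompose h/1: h(mk(mk(W, W), T)) = h(mk(P, 6)).
Decompose h/1: mk(mk(W, W), T) = mk(P, 6).
Decompose mk/2: mk(W, W) = P,  T = 6.
Bind P := mk(W, W); substituting into the one remaining equation that mentions P gives: r(mk(mk(W, W), W), X2) = r(S, r(V, mk(m, T))).
Bind T := 6; substituting into the remaining equations gives: mk(W, h(V)) = mk(h(1), h(6)),  r(mk(mk(W, W), W), X2) = r(S, r(V, mk(m, 6))).
Decompose mk/2: W = h(1),  h(V) = h(6).
Bind W := h(1); substituting into the one remaining equation that mentions W gives: r(mk(mk(h(1), h(1)), h(1)), X2) = r(S, r(V, mk(m, 6))). Substituting into the earlier binding gives P := mk(h(1), h(1)).
Decompose h/1: V = 6.
Bind V := 6; substituting into the remaining equation gives: r(mk(mk(h(1), h(1)), h(1)), X2) = r(S, r(6, mk(m, 6))).
Decompose r/2: mk(mk(h(1), h(1)), h(1)) = S,  X2 = r(6, mk(m, 6)).
Bind S := mk(mk(h(1), h(1)), h(1)); no other remaining equation mentions S.
Bind X2 := r(6, mk(m, 6)).
MGU = { P ↦ mk(h(1), h(1)), T ↦ 6, W ↦ h(1), V ↦ 6, S ↦ mk(mk(h(1), h(1)), h(1)), X2 ↦ r(6, mk(m, 6)) }, so S ↦ mk(mk(h(1), h(1)), h(1)).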